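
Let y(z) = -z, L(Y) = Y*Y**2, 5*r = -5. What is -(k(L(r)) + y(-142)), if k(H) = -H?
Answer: -143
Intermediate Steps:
r = -1 (r = (1/5)*(-5) = -1)
L(Y) = Y**3
-(k(L(r)) + y(-142)) = -(-1*(-1)**3 - 1*(-142)) = -(-1*(-1) + 142) = -(1 + 142) = -1*143 = -143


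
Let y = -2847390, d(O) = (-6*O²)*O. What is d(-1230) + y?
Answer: 11162354610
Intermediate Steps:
d(O) = -6*O³
d(-1230) + y = -6*(-1230)³ - 2847390 = -6*(-1860867000) - 2847390 = 11165202000 - 2847390 = 11162354610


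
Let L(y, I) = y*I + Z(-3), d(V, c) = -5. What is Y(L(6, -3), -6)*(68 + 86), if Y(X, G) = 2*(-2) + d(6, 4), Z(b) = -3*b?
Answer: -1386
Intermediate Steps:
L(y, I) = 9 + I*y (L(y, I) = y*I - 3*(-3) = I*y + 9 = 9 + I*y)
Y(X, G) = -9 (Y(X, G) = 2*(-2) - 5 = -4 - 5 = -9)
Y(L(6, -3), -6)*(68 + 86) = -9*(68 + 86) = -9*154 = -1386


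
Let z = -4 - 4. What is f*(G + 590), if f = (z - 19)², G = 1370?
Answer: 1428840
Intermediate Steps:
z = -8
f = 729 (f = (-8 - 19)² = (-27)² = 729)
f*(G + 590) = 729*(1370 + 590) = 729*1960 = 1428840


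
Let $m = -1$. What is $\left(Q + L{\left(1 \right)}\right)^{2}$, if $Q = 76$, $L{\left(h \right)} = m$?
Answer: $5625$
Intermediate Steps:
$L{\left(h \right)} = -1$
$\left(Q + L{\left(1 \right)}\right)^{2} = \left(76 - 1\right)^{2} = 75^{2} = 5625$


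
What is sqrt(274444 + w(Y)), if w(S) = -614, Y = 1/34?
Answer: sqrt(273830) ≈ 523.29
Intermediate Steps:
Y = 1/34 ≈ 0.029412
sqrt(274444 + w(Y)) = sqrt(274444 - 614) = sqrt(273830)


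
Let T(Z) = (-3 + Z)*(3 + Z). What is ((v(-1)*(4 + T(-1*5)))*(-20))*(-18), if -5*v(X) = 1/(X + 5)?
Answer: -360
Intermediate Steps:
v(X) = -1/(5*(5 + X)) (v(X) = -1/(5*(X + 5)) = -1/(5*(5 + X)))
((v(-1)*(4 + T(-1*5)))*(-20))*(-18) = (((-1/(25 + 5*(-1)))*(4 + (-9 + (-1*5)²)))*(-20))*(-18) = (((-1/(25 - 5))*(4 + (-9 + (-5)²)))*(-20))*(-18) = (((-1/20)*(4 + (-9 + 25)))*(-20))*(-18) = (((-1*1/20)*(4 + 16))*(-20))*(-18) = (-1/20*20*(-20))*(-18) = -1*(-20)*(-18) = 20*(-18) = -360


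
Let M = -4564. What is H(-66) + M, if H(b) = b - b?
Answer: -4564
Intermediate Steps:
H(b) = 0
H(-66) + M = 0 - 4564 = -4564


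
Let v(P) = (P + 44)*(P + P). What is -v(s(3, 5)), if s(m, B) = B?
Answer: -490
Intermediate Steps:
v(P) = 2*P*(44 + P) (v(P) = (44 + P)*(2*P) = 2*P*(44 + P))
-v(s(3, 5)) = -2*5*(44 + 5) = -2*5*49 = -1*490 = -490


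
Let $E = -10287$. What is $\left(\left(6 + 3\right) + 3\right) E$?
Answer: $-123444$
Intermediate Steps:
$\left(\left(6 + 3\right) + 3\right) E = \left(\left(6 + 3\right) + 3\right) \left(-10287\right) = \left(9 + 3\right) \left(-10287\right) = 12 \left(-10287\right) = -123444$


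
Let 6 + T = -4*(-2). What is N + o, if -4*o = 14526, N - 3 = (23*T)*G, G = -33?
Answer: -10293/2 ≈ -5146.5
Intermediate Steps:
T = 2 (T = -6 - 4*(-2) = -6 + 8 = 2)
N = -1515 (N = 3 + (23*2)*(-33) = 3 + 46*(-33) = 3 - 1518 = -1515)
o = -7263/2 (o = -¼*14526 = -7263/2 ≈ -3631.5)
N + o = -1515 - 7263/2 = -10293/2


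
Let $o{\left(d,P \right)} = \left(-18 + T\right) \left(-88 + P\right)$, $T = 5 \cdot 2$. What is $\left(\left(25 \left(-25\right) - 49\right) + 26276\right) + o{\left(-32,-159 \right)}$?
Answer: $27578$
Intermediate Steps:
$T = 10$
$o{\left(d,P \right)} = 704 - 8 P$ ($o{\left(d,P \right)} = \left(-18 + 10\right) \left(-88 + P\right) = - 8 \left(-88 + P\right) = 704 - 8 P$)
$\left(\left(25 \left(-25\right) - 49\right) + 26276\right) + o{\left(-32,-159 \right)} = \left(\left(25 \left(-25\right) - 49\right) + 26276\right) + \left(704 - -1272\right) = \left(\left(-625 - 49\right) + 26276\right) + \left(704 + 1272\right) = \left(-674 + 26276\right) + 1976 = 25602 + 1976 = 27578$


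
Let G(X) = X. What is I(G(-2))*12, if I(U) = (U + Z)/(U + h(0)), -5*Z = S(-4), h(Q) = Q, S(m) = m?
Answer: 36/5 ≈ 7.2000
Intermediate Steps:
Z = ⅘ (Z = -⅕*(-4) = ⅘ ≈ 0.80000)
I(U) = (⅘ + U)/U (I(U) = (U + ⅘)/(U + 0) = (⅘ + U)/U)
I(G(-2))*12 = ((⅘ - 2)/(-2))*12 = -½*(-6/5)*12 = (⅗)*12 = 36/5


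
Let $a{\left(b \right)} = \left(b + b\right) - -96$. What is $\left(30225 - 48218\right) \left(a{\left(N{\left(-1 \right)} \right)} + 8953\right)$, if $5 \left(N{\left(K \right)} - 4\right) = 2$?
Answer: $- \frac{814884977}{5} \approx -1.6298 \cdot 10^{8}$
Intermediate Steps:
$N{\left(K \right)} = \frac{22}{5}$ ($N{\left(K \right)} = 4 + \frac{1}{5} \cdot 2 = 4 + \frac{2}{5} = \frac{22}{5}$)
$a{\left(b \right)} = 96 + 2 b$ ($a{\left(b \right)} = 2 b + 96 = 96 + 2 b$)
$\left(30225 - 48218\right) \left(a{\left(N{\left(-1 \right)} \right)} + 8953\right) = \left(30225 - 48218\right) \left(\left(96 + 2 \cdot \frac{22}{5}\right) + 8953\right) = - 17993 \left(\left(96 + \frac{44}{5}\right) + 8953\right) = - 17993 \left(\frac{524}{5} + 8953\right) = \left(-17993\right) \frac{45289}{5} = - \frac{814884977}{5}$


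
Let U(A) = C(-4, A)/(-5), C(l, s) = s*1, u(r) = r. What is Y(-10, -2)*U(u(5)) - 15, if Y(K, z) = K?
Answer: -5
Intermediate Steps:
C(l, s) = s
U(A) = -A/5 (U(A) = A/(-5) = A*(-⅕) = -A/5)
Y(-10, -2)*U(u(5)) - 15 = -(-2)*5 - 15 = -10*(-1) - 15 = 10 - 15 = -5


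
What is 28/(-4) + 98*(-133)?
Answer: -13041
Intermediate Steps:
28/(-4) + 98*(-133) = 28*(-¼) - 13034 = -7 - 13034 = -13041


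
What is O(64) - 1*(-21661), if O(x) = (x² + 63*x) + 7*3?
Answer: 29810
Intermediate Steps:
O(x) = 21 + x² + 63*x (O(x) = (x² + 63*x) + 21 = 21 + x² + 63*x)
O(64) - 1*(-21661) = (21 + 64² + 63*64) - 1*(-21661) = (21 + 4096 + 4032) + 21661 = 8149 + 21661 = 29810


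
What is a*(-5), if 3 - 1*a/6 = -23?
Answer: -780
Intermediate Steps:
a = 156 (a = 18 - 6*(-23) = 18 + 138 = 156)
a*(-5) = 156*(-5) = -780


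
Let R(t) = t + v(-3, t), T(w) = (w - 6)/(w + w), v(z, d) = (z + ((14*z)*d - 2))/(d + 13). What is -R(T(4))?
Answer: -37/204 ≈ -0.18137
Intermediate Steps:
v(z, d) = (-2 + z + 14*d*z)/(13 + d) (v(z, d) = (z + (14*d*z - 2))/(13 + d) = (z + (-2 + 14*d*z))/(13 + d) = (-2 + z + 14*d*z)/(13 + d))
T(w) = (-6 + w)/(2*w) (T(w) = (-6 + w)/((2*w)) = (-6 + w)*(1/(2*w)) = (-6 + w)/(2*w))
R(t) = t + (-5 - 42*t)/(13 + t) (R(t) = t + (-2 - 3 + 14*t*(-3))/(13 + t) = t + (-2 - 3 - 42*t)/(13 + t) = t + (-5 - 42*t)/(13 + t))
-R(T(4)) = -(-5 + ((½)*(-6 + 4)/4)² - 29*(-6 + 4)/(2*4))/(13 + (½)*(-6 + 4)/4) = -(-5 + ((½)*(¼)*(-2))² - 29*(-2)/(2*4))/(13 + (½)*(¼)*(-2)) = -(-5 + (-¼)² - 29*(-¼))/(13 - ¼) = -(-5 + 1/16 + 29/4)/51/4 = -4*37/(51*16) = -1*37/204 = -37/204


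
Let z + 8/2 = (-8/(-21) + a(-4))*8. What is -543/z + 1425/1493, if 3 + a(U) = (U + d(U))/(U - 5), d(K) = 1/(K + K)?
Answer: 5887218/222457 ≈ 26.465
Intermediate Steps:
d(K) = 1/(2*K)
a(U) = -3 + (U + 1/(2*U))/(-5 + U) (a(U) = -3 + (U + 1/(2*U))/(U - 5) = -3 + (U + 1/(2*U))/(-5 + U))
z = -149/7 (z = -4 + (-8/(-21) + (½ - 4*(15 - 2*(-4)))/((-4)*(-5 - 4)))*8 = -4 + (-8*(-1/21) - ¼*(½ - 4*(15 + 8))/(-9))*8 = -4 + (8/21 - ¼*(-⅑)*(½ - 4*23))*8 = -4 + (8/21 - ¼*(-⅑)*(½ - 92))*8 = -4 + (8/21 - ¼*(-⅑)*(-183/2))*8 = -4 + (8/21 - 61/24)*8 = -4 - 121/56*8 = -4 - 121/7 = -149/7 ≈ -21.286)
-543/z + 1425/1493 = -543/(-149/7) + 1425/1493 = -543*(-7/149) + 1425*(1/1493) = 3801/149 + 1425/1493 = 5887218/222457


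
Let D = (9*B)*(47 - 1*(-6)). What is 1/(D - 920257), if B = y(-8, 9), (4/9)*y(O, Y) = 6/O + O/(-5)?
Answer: -80/73547579 ≈ -1.0877e-6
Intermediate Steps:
y(O, Y) = -9*O/20 + 27/(2*O) (y(O, Y) = 9*(6/O + O/(-5))/4 = 9*(6/O + O*(-⅕))/4 = 9*(6/O - O/5)/4 = -9*O/20 + 27/(2*O))
B = 153/80 (B = (9/20)*(30 - 1*(-8)²)/(-8) = (9/20)*(-⅛)*(30 - 1*64) = (9/20)*(-⅛)*(30 - 64) = (9/20)*(-⅛)*(-34) = 153/80 ≈ 1.9125)
D = 72981/80 (D = (9*(153/80))*(47 - 1*(-6)) = 1377*(47 + 6)/80 = (1377/80)*53 = 72981/80 ≈ 912.26)
1/(D - 920257) = 1/(72981/80 - 920257) = 1/(-73547579/80) = -80/73547579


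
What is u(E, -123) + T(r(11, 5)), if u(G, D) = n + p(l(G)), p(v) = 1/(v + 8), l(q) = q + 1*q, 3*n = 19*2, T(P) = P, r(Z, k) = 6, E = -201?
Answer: 22061/1182 ≈ 18.664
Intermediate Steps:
n = 38/3 (n = (19*2)/3 = (⅓)*38 = 38/3 ≈ 12.667)
l(q) = 2*q (l(q) = q + q = 2*q)
p(v) = 1/(8 + v)
u(G, D) = 38/3 + 1/(8 + 2*G)
u(E, -123) + T(r(11, 5)) = (307 + 76*(-201))/(6*(4 - 201)) + 6 = (⅙)*(307 - 15276)/(-197) + 6 = (⅙)*(-1/197)*(-14969) + 6 = 14969/1182 + 6 = 22061/1182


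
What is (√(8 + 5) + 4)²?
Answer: (4 + √13)² ≈ 57.844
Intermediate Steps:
(√(8 + 5) + 4)² = (√13 + 4)² = (4 + √13)²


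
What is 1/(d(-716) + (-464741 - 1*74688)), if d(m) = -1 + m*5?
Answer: -1/543010 ≈ -1.8416e-6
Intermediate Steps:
d(m) = -1 + 5*m
1/(d(-716) + (-464741 - 1*74688)) = 1/((-1 + 5*(-716)) + (-464741 - 1*74688)) = 1/((-1 - 3580) + (-464741 - 74688)) = 1/(-3581 - 539429) = 1/(-543010) = -1/543010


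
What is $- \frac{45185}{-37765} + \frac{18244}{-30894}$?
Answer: $\frac{10099439}{16667313} \approx 0.60594$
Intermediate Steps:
$- \frac{45185}{-37765} + \frac{18244}{-30894} = \left(-45185\right) \left(- \frac{1}{37765}\right) + 18244 \left(- \frac{1}{30894}\right) = \frac{1291}{1079} - \frac{9122}{15447} = \frac{10099439}{16667313}$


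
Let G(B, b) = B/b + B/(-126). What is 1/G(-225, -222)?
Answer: 259/725 ≈ 0.35724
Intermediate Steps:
G(B, b) = -B/126 + B/b (G(B, b) = B/b + B*(-1/126) = B/b - B/126 = -B/126 + B/b)
1/G(-225, -222) = 1/(-1/126*(-225) - 225/(-222)) = 1/(25/14 - 225*(-1/222)) = 1/(25/14 + 75/74) = 1/(725/259) = 259/725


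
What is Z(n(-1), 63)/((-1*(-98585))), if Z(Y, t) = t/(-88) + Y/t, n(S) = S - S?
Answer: -63/8675480 ≈ -7.2618e-6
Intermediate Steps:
n(S) = 0
Z(Y, t) = -t/88 + Y/t (Z(Y, t) = t*(-1/88) + Y/t = -t/88 + Y/t)
Z(n(-1), 63)/((-1*(-98585))) = (-1/88*63 + 0/63)/((-1*(-98585))) = (-63/88 + 0*(1/63))/98585 = (-63/88 + 0)*(1/98585) = -63/88*1/98585 = -63/8675480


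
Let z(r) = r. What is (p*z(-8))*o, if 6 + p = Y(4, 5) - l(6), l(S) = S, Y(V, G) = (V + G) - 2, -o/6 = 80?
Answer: -19200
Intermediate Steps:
o = -480 (o = -6*80 = -480)
Y(V, G) = -2 + G + V (Y(V, G) = (G + V) - 2 = -2 + G + V)
p = -5 (p = -6 + ((-2 + 5 + 4) - 1*6) = -6 + (7 - 6) = -6 + 1 = -5)
(p*z(-8))*o = -5*(-8)*(-480) = 40*(-480) = -19200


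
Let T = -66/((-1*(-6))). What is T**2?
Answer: 121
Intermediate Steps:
T = -11 (T = -66/6 = -66*1/6 = -11)
T**2 = (-11)**2 = 121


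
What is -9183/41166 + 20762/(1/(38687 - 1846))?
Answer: 10495859574863/13722 ≈ 7.6489e+8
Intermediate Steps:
-9183/41166 + 20762/(1/(38687 - 1846)) = -9183*1/41166 + 20762/(1/36841) = -3061/13722 + 20762/(1/36841) = -3061/13722 + 20762*36841 = -3061/13722 + 764892842 = 10495859574863/13722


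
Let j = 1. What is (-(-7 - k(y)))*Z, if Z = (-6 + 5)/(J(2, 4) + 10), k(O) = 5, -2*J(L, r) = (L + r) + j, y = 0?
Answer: -24/13 ≈ -1.8462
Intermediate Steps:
J(L, r) = -½ - L/2 - r/2 (J(L, r) = -((L + r) + 1)/2 = -(1 + L + r)/2 = -½ - L/2 - r/2)
Z = -2/13 (Z = (-6 + 5)/((-½ - ½*2 - ½*4) + 10) = -1/((-½ - 1 - 2) + 10) = -1/(-7/2 + 10) = -1/13/2 = -1*2/13 = -2/13 ≈ -0.15385)
(-(-7 - k(y)))*Z = -(-7 - 1*5)*(-2/13) = -(-7 - 5)*(-2/13) = -1*(-12)*(-2/13) = 12*(-2/13) = -24/13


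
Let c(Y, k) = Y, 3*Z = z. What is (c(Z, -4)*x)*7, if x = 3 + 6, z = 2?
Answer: 42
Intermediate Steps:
Z = 2/3 (Z = (1/3)*2 = 2/3 ≈ 0.66667)
x = 9
(c(Z, -4)*x)*7 = ((2/3)*9)*7 = 6*7 = 42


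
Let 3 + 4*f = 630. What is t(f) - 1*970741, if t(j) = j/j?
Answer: -970740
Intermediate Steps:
f = 627/4 (f = -¾ + (¼)*630 = -¾ + 315/2 = 627/4 ≈ 156.75)
t(j) = 1
t(f) - 1*970741 = 1 - 1*970741 = 1 - 970741 = -970740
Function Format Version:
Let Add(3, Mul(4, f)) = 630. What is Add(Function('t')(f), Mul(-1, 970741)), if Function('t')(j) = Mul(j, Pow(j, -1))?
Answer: -970740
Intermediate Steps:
f = Rational(627, 4) (f = Add(Rational(-3, 4), Mul(Rational(1, 4), 630)) = Add(Rational(-3, 4), Rational(315, 2)) = Rational(627, 4) ≈ 156.75)
Function('t')(j) = 1
Add(Function('t')(f), Mul(-1, 970741)) = Add(1, Mul(-1, 970741)) = Add(1, -970741) = -970740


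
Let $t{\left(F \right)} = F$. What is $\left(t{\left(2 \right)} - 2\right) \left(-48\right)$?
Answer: $0$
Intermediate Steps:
$\left(t{\left(2 \right)} - 2\right) \left(-48\right) = \left(2 - 2\right) \left(-48\right) = 0 \left(-48\right) = 0$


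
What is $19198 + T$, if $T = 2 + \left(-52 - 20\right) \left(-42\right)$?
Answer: $22224$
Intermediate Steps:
$T = 3026$ ($T = 2 - -3024 = 2 + 3024 = 3026$)
$19198 + T = 19198 + 3026 = 22224$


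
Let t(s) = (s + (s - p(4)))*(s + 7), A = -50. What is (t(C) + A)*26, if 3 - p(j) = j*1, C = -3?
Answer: -1820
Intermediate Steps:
p(j) = 3 - j
t(s) = (1 + 2*s)*(7 + s) (t(s) = (s + (s - (3 - 1*4)))*(s + 7) = (s + (s - (3 - 4)))*(7 + s) = (s + (s - 1*(-1)))*(7 + s) = (s + (s + 1))*(7 + s) = (s + (1 + s))*(7 + s) = (1 + 2*s)*(7 + s))
(t(C) + A)*26 = ((7 + 2*(-3)**2 + 15*(-3)) - 50)*26 = ((7 + 2*9 - 45) - 50)*26 = ((7 + 18 - 45) - 50)*26 = (-20 - 50)*26 = -70*26 = -1820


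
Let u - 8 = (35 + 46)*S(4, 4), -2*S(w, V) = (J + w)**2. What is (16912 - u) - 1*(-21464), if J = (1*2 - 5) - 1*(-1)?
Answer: 38530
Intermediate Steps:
J = -2 (J = (2 - 5) + 1 = -3 + 1 = -2)
S(w, V) = -(-2 + w)**2/2
u = -154 (u = 8 + (35 + 46)*(-(-2 + 4)**2/2) = 8 + 81*(-1/2*2**2) = 8 + 81*(-1/2*4) = 8 + 81*(-2) = 8 - 162 = -154)
(16912 - u) - 1*(-21464) = (16912 - 1*(-154)) - 1*(-21464) = (16912 + 154) + 21464 = 17066 + 21464 = 38530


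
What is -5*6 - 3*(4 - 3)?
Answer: -33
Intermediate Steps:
-5*6 - 3*(4 - 3) = -30 - 3*1 = -30 - 3 = -33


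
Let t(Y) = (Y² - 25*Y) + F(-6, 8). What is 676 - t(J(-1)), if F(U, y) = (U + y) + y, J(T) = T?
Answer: 640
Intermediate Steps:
F(U, y) = U + 2*y
t(Y) = 10 + Y² - 25*Y (t(Y) = (Y² - 25*Y) + (-6 + 2*8) = (Y² - 25*Y) + (-6 + 16) = (Y² - 25*Y) + 10 = 10 + Y² - 25*Y)
676 - t(J(-1)) = 676 - (10 + (-1)² - 25*(-1)) = 676 - (10 + 1 + 25) = 676 - 1*36 = 676 - 36 = 640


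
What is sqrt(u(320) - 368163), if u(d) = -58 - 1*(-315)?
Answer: I*sqrt(367906) ≈ 606.55*I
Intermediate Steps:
u(d) = 257 (u(d) = -58 + 315 = 257)
sqrt(u(320) - 368163) = sqrt(257 - 368163) = sqrt(-367906) = I*sqrt(367906)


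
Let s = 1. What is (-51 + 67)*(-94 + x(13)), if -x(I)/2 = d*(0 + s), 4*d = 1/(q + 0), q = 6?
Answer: -4516/3 ≈ -1505.3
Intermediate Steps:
d = 1/24 (d = 1/(4*(6 + 0)) = (¼)/6 = (¼)*(⅙) = 1/24 ≈ 0.041667)
x(I) = -1/12 (x(I) = -(0 + 1)/12 = -1/12)
(-51 + 67)*(-94 + x(13)) = (-51 + 67)*(-94 - 1/12) = 16*(-1129/12) = -4516/3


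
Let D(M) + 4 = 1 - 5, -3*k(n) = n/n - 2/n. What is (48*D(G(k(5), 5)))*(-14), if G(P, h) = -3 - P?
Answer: 5376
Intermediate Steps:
k(n) = -⅓ + 2/(3*n) (k(n) = -(n/n - 2/n)/3 = -(1 - 2/n)/3 = -⅓ + 2/(3*n))
D(M) = -8 (D(M) = -4 + (1 - 5) = -4 - 4 = -8)
(48*D(G(k(5), 5)))*(-14) = (48*(-8))*(-14) = -384*(-14) = 5376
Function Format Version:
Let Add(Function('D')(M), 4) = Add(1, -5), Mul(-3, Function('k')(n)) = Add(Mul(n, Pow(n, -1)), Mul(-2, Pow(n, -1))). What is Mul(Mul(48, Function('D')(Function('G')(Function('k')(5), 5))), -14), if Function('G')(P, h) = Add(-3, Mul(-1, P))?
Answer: 5376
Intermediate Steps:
Function('k')(n) = Add(Rational(-1, 3), Mul(Rational(2, 3), Pow(n, -1))) (Function('k')(n) = Mul(Rational(-1, 3), Add(Mul(n, Pow(n, -1)), Mul(-2, Pow(n, -1)))) = Mul(Rational(-1, 3), Add(1, Mul(-2, Pow(n, -1)))) = Add(Rational(-1, 3), Mul(Rational(2, 3), Pow(n, -1))))
Function('D')(M) = -8 (Function('D')(M) = Add(-4, Add(1, -5)) = Add(-4, -4) = -8)
Mul(Mul(48, Function('D')(Function('G')(Function('k')(5), 5))), -14) = Mul(Mul(48, -8), -14) = Mul(-384, -14) = 5376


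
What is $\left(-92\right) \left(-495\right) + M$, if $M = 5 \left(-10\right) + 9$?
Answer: $45499$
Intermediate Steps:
$M = -41$ ($M = -50 + 9 = -41$)
$\left(-92\right) \left(-495\right) + M = \left(-92\right) \left(-495\right) - 41 = 45540 - 41 = 45499$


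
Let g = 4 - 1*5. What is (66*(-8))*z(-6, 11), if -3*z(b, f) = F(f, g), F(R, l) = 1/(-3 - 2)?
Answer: -176/5 ≈ -35.200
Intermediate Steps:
g = -1 (g = 4 - 5 = -1)
F(R, l) = -⅕ (F(R, l) = 1/(-5) = -⅕)
z(b, f) = 1/15 (z(b, f) = -⅓*(-⅕) = 1/15)
(66*(-8))*z(-6, 11) = (66*(-8))*(1/15) = -528*1/15 = -176/5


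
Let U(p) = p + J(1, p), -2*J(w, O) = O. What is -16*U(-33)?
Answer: 264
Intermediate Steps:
J(w, O) = -O/2
U(p) = p/2 (U(p) = p - p/2 = p/2)
-16*U(-33) = -8*(-33) = -16*(-33/2) = 264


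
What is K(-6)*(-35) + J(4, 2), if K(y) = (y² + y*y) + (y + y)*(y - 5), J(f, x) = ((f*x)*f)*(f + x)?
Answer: -6948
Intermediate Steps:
J(f, x) = x*f²*(f + x) (J(f, x) = (x*f²)*(f + x) = x*f²*(f + x))
K(y) = 2*y² + 2*y*(-5 + y) (K(y) = (y² + y²) + (2*y)*(-5 + y) = 2*y² + 2*y*(-5 + y))
K(-6)*(-35) + J(4, 2) = (2*(-6)*(-5 + 2*(-6)))*(-35) + 2*4²*(4 + 2) = (2*(-6)*(-5 - 12))*(-35) + 2*16*6 = (2*(-6)*(-17))*(-35) + 192 = 204*(-35) + 192 = -7140 + 192 = -6948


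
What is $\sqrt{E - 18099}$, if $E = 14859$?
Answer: $18 i \sqrt{10} \approx 56.921 i$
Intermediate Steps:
$\sqrt{E - 18099} = \sqrt{14859 - 18099} = \sqrt{-3240} = 18 i \sqrt{10}$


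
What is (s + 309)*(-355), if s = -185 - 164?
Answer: 14200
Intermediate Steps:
s = -349
(s + 309)*(-355) = (-349 + 309)*(-355) = -40*(-355) = 14200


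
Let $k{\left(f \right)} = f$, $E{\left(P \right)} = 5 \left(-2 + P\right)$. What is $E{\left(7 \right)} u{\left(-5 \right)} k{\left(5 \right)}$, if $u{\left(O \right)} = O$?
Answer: $-625$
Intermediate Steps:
$E{\left(P \right)} = -10 + 5 P$
$E{\left(7 \right)} u{\left(-5 \right)} k{\left(5 \right)} = \left(-10 + 5 \cdot 7\right) \left(-5\right) 5 = \left(-10 + 35\right) \left(-5\right) 5 = 25 \left(-5\right) 5 = \left(-125\right) 5 = -625$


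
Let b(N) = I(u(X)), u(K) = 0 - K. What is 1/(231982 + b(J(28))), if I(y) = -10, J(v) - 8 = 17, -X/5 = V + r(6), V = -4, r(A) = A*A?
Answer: 1/231972 ≈ 4.3109e-6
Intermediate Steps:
r(A) = A**2
X = -160 (X = -5*(-4 + 6**2) = -5*(-4 + 36) = -5*32 = -160)
u(K) = -K
J(v) = 25 (J(v) = 8 + 17 = 25)
b(N) = -10
1/(231982 + b(J(28))) = 1/(231982 - 10) = 1/231972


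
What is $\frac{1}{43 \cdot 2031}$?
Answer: $\frac{1}{87333} \approx 1.145 \cdot 10^{-5}$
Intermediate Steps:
$\frac{1}{43 \cdot 2031} = \frac{1}{87333}$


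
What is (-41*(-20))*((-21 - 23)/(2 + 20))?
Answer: -1640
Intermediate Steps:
(-41*(-20))*((-21 - 23)/(2 + 20)) = 820*(-44/22) = 820*(-44*1/22) = 820*(-2) = -1640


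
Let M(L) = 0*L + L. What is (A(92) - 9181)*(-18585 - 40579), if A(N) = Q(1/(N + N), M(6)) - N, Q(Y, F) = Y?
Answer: 25236862721/46 ≈ 5.4863e+8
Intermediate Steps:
M(L) = L (M(L) = 0 + L = L)
A(N) = 1/(2*N) - N (A(N) = 1/(N + N) - N = 1/(2*N) - N)
(A(92) - 9181)*(-18585 - 40579) = (((½)/92 - 1*92) - 9181)*(-18585 - 40579) = (((½)*(1/92) - 92) - 9181)*(-59164) = ((1/184 - 92) - 9181)*(-59164) = (-16927/184 - 9181)*(-59164) = -1706231/184*(-59164) = 25236862721/46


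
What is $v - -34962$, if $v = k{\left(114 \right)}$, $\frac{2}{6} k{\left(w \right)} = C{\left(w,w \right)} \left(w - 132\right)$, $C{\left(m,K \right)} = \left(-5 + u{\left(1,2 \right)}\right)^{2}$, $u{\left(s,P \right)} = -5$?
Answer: $29562$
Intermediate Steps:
$C{\left(m,K \right)} = 100$ ($C{\left(m,K \right)} = \left(-5 - 5\right)^{2} = \left(-10\right)^{2} = 100$)
$k{\left(w \right)} = -39600 + 300 w$ ($k{\left(w \right)} = 3 \cdot 100 \left(w - 132\right) = 3 \cdot 100 \left(-132 + w\right) = 3 \left(-13200 + 100 w\right) = -39600 + 300 w$)
$v = -5400$ ($v = -39600 + 300 \cdot 114 = -39600 + 34200 = -5400$)
$v - -34962 = -5400 - -34962 = -5400 + 34962 = 29562$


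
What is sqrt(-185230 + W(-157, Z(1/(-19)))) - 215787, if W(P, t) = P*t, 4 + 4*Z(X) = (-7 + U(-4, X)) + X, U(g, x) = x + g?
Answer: -215787 + I*sqrt(266615999)/38 ≈ -2.1579e+5 + 429.69*I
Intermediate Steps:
U(g, x) = g + x
Z(X) = -15/4 + X/2 (Z(X) = -1 + ((-7 + (-4 + X)) + X)/4 = -1 + ((-11 + X) + X)/4 = -1 + (-11 + 2*X)/4 = -1 + (-11/4 + X/2) = -15/4 + X/2)
sqrt(-185230 + W(-157, Z(1/(-19)))) - 215787 = sqrt(-185230 - 157*(-15/4 + (1/2)/(-19))) - 215787 = sqrt(-185230 - 157*(-15/4 + (1/2)*(-1/19))) - 215787 = sqrt(-185230 - 157*(-15/4 - 1/38)) - 215787 = sqrt(-185230 - 157*(-287/76)) - 215787 = sqrt(-185230 + 45059/76) - 215787 = sqrt(-14032421/76) - 215787 = I*sqrt(266615999)/38 - 215787 = -215787 + I*sqrt(266615999)/38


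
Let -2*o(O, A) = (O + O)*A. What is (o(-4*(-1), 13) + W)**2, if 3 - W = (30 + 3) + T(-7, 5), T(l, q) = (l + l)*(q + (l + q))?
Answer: 1600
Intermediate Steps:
o(O, A) = -A*O (o(O, A) = -(O + O)*A/2 = -2*O*A/2 = -A*O)
T(l, q) = 2*l*(l + 2*q) (T(l, q) = (2*l)*(l + 2*q) = 2*l*(l + 2*q))
W = 12 (W = 3 - ((30 + 3) + 2*(-7)*(-7 + 2*5)) = 3 - (33 + 2*(-7)*(-7 + 10)) = 3 - (33 + 2*(-7)*3) = 3 - (33 - 42) = 3 - 1*(-9) = 3 + 9 = 12)
(o(-4*(-1), 13) + W)**2 = (-1*13*(-4*(-1)) + 12)**2 = (-1*13*4 + 12)**2 = (-52 + 12)**2 = (-40)**2 = 1600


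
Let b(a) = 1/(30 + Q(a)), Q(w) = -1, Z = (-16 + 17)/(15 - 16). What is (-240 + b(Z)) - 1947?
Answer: -63422/29 ≈ -2187.0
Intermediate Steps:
Z = -1 (Z = 1/(-1) = 1*(-1) = -1)
b(a) = 1/29 (b(a) = 1/(30 - 1) = 1/29)
(-240 + b(Z)) - 1947 = (-240 + 1/29) - 1947 = -6959/29 - 1947 = -63422/29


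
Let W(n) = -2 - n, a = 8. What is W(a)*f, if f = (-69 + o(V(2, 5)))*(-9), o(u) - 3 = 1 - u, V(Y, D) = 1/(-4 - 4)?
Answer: -23355/4 ≈ -5838.8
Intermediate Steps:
V(Y, D) = -1/8 (V(Y, D) = 1/(-8) = -1/8)
o(u) = 4 - u (o(u) = 3 + (1 - u) = 4 - u)
f = 4671/8 (f = (-69 + (4 - 1*(-1/8)))*(-9) = (-69 + (4 + 1/8))*(-9) = (-69 + 33/8)*(-9) = -519/8*(-9) = 4671/8 ≈ 583.88)
W(a)*f = (-2 - 1*8)*(4671/8) = (-2 - 8)*(4671/8) = -10*4671/8 = -23355/4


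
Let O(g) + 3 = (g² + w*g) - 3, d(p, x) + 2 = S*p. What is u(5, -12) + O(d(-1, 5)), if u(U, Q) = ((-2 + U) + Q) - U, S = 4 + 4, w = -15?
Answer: 230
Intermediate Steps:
S = 8
d(p, x) = -2 + 8*p
O(g) = -6 + g² - 15*g (O(g) = -3 + ((g² - 15*g) - 3) = -3 + (-3 + g² - 15*g) = -6 + g² - 15*g)
u(U, Q) = -2 + Q (u(U, Q) = (-2 + Q + U) - U = -2 + Q)
u(5, -12) + O(d(-1, 5)) = (-2 - 12) + (-6 + (-2 + 8*(-1))² - 15*(-2 + 8*(-1))) = -14 + (-6 + (-2 - 8)² - 15*(-2 - 8)) = -14 + (-6 + (-10)² - 15*(-10)) = -14 + (-6 + 100 + 150) = -14 + 244 = 230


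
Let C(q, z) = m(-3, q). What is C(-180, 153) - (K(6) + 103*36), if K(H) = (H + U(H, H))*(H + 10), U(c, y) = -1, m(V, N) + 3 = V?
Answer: -3794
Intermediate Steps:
m(V, N) = -3 + V
C(q, z) = -6 (C(q, z) = -3 - 3 = -6)
K(H) = (-1 + H)*(10 + H) (K(H) = (H - 1)*(H + 10) = (-1 + H)*(10 + H))
C(-180, 153) - (K(6) + 103*36) = -6 - ((-10 + 6**2 + 9*6) + 103*36) = -6 - ((-10 + 36 + 54) + 3708) = -6 - (80 + 3708) = -6 - 1*3788 = -6 - 3788 = -3794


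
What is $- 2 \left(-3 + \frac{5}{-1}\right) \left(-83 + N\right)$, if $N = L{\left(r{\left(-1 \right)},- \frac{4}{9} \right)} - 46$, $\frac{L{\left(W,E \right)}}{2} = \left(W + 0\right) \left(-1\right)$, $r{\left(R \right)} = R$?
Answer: $-2032$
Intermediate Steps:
$L{\left(W,E \right)} = - 2 W$ ($L{\left(W,E \right)} = 2 \left(W + 0\right) \left(-1\right) = 2 W \left(-1\right) = 2 \left(- W\right) = - 2 W$)
$N = -44$ ($N = \left(-2\right) \left(-1\right) - 46 = 2 - 46 = -44$)
$- 2 \left(-3 + \frac{5}{-1}\right) \left(-83 + N\right) = - 2 \left(-3 + \frac{5}{-1}\right) \left(-83 - 44\right) = - 2 \left(-3 + 5 \left(-1\right)\right) \left(-127\right) = - 2 \left(-3 - 5\right) \left(-127\right) = \left(-2\right) \left(-8\right) \left(-127\right) = 16 \left(-127\right) = -2032$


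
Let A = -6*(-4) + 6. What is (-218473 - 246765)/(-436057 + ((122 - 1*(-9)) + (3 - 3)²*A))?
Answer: 232619/217963 ≈ 1.0672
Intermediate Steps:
A = 30 (A = 24 + 6 = 30)
(-218473 - 246765)/(-436057 + ((122 - 1*(-9)) + (3 - 3)²*A)) = (-218473 - 246765)/(-436057 + ((122 - 1*(-9)) + (3 - 3)²*30)) = -465238/(-436057 + ((122 + 9) + 0²*30)) = -465238/(-436057 + (131 + 0*30)) = -465238/(-436057 + (131 + 0)) = -465238/(-436057 + 131) = -465238/(-435926) = -465238*(-1/435926) = 232619/217963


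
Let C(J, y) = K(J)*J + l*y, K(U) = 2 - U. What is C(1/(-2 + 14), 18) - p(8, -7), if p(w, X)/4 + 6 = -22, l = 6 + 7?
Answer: 49847/144 ≈ 346.16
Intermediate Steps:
l = 13
C(J, y) = 13*y + J*(2 - J) (C(J, y) = (2 - J)*J + 13*y = J*(2 - J) + 13*y = 13*y + J*(2 - J))
p(w, X) = -112 (p(w, X) = -24 + 4*(-22) = -24 - 88 = -112)
C(1/(-2 + 14), 18) - p(8, -7) = (13*18 - (-2 + 1/(-2 + 14))/(-2 + 14)) - 1*(-112) = (234 - 1*(-2 + 1/12)/12) + 112 = (234 - 1*1/12*(-2 + 1/12)) + 112 = (234 - 1*1/12*(-23/12)) + 112 = (234 + 23/144) + 112 = 33719/144 + 112 = 49847/144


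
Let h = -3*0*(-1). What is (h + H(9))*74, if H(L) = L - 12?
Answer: -222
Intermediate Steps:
H(L) = -12 + L
h = 0 (h = 0*(-1) = 0)
(h + H(9))*74 = (0 + (-12 + 9))*74 = (0 - 3)*74 = -3*74 = -222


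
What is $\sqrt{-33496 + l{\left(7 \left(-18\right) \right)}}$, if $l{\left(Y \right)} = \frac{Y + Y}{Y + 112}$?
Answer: $i \sqrt{33478} \approx 182.97 i$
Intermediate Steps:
$l{\left(Y \right)} = \frac{2 Y}{112 + Y}$
$\sqrt{-33496 + l{\left(7 \left(-18\right) \right)}} = \sqrt{-33496 + \frac{2 \cdot 7 \left(-18\right)}{112 + 7 \left(-18\right)}} = \sqrt{-33496 + 2 \left(-126\right) \frac{1}{112 - 126}} = \sqrt{-33496 + 2 \left(-126\right) \frac{1}{-14}} = \sqrt{-33496 + 2 \left(-126\right) \left(- \frac{1}{14}\right)} = \sqrt{-33496 + 18} = \sqrt{-33478} = i \sqrt{33478}$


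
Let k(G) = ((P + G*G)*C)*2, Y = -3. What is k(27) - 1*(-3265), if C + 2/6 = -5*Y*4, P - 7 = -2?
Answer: 272567/3 ≈ 90856.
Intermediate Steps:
P = 5 (P = 7 - 2 = 5)
C = 179/3 (C = -1/3 - 5*(-3)*4 = -1/3 + 15*4 = -1/3 + 60 = 179/3 ≈ 59.667)
k(G) = 1790/3 + 358*G**2/3 (k(G) = ((5 + G*G)*(179/3))*2 = ((5 + G**2)*(179/3))*2 = (895/3 + 179*G**2/3)*2 = 1790/3 + 358*G**2/3)
k(27) - 1*(-3265) = (1790/3 + (358/3)*27**2) - 1*(-3265) = (1790/3 + (358/3)*729) + 3265 = (1790/3 + 86994) + 3265 = 262772/3 + 3265 = 272567/3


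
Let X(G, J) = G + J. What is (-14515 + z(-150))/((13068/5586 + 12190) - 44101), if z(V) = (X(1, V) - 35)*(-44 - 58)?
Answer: -3959543/29706963 ≈ -0.13329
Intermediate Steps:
z(V) = 3468 - 102*V (z(V) = ((1 + V) - 35)*(-44 - 58) = (-34 + V)*(-102) = 3468 - 102*V)
(-14515 + z(-150))/((13068/5586 + 12190) - 44101) = (-14515 + (3468 - 102*(-150)))/((13068/5586 + 12190) - 44101) = (-14515 + (3468 + 15300))/((13068*(1/5586) + 12190) - 44101) = (-14515 + 18768)/((2178/931 + 12190) - 44101) = 4253/(11351068/931 - 44101) = 4253/(-29706963/931) = 4253*(-931/29706963) = -3959543/29706963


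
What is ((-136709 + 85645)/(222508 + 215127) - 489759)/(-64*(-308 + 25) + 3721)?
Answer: -30619390147/1364983565 ≈ -22.432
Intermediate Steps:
((-136709 + 85645)/(222508 + 215127) - 489759)/(-64*(-308 + 25) + 3721) = (-51064/437635 - 489759)/(-64*(-283) + 3721) = (-51064*1/437635 - 489759)/(18112 + 3721) = (-51064/437635 - 489759)/21833 = -214335731029/437635*1/21833 = -30619390147/1364983565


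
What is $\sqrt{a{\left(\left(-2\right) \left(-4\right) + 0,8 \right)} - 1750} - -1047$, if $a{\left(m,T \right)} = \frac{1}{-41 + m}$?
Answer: $1047 + \frac{i \sqrt{1905783}}{33} \approx 1047.0 + 41.833 i$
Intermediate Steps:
$\sqrt{a{\left(\left(-2\right) \left(-4\right) + 0,8 \right)} - 1750} - -1047 = \sqrt{\frac{1}{-41 + \left(\left(-2\right) \left(-4\right) + 0\right)} - 1750} - -1047 = \sqrt{\frac{1}{-41 + \left(8 + 0\right)} - 1750} + 1047 = \sqrt{\frac{1}{-41 + 8} - 1750} + 1047 = \sqrt{\frac{1}{-33} - 1750} + 1047 = \sqrt{- \frac{1}{33} - 1750} + 1047 = \sqrt{- \frac{57751}{33}} + 1047 = \frac{i \sqrt{1905783}}{33} + 1047 = 1047 + \frac{i \sqrt{1905783}}{33}$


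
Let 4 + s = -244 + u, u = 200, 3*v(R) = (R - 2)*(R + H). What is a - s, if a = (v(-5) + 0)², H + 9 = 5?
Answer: 489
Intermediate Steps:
H = -4 (H = -9 + 5 = -4)
v(R) = (-4 + R)*(-2 + R)/3 (v(R) = ((R - 2)*(R - 4))/3 = ((-2 + R)*(-4 + R))/3 = ((-4 + R)*(-2 + R))/3 = (-4 + R)*(-2 + R)/3)
a = 441 (a = ((8/3 - 2*(-5) + (⅓)*(-5)²) + 0)² = ((8/3 + 10 + (⅓)*25) + 0)² = ((8/3 + 10 + 25/3) + 0)² = (21 + 0)² = 21² = 441)
s = -48 (s = -4 + (-244 + 200) = -4 - 44 = -48)
a - s = 441 - 1*(-48) = 441 + 48 = 489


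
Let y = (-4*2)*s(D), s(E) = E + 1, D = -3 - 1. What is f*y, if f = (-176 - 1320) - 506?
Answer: -48048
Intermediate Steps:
D = -4
s(E) = 1 + E
f = -2002 (f = -1496 - 506 = -2002)
y = 24 (y = (-4*2)*(1 - 4) = -8*(-3) = 24)
f*y = -2002*24 = -48048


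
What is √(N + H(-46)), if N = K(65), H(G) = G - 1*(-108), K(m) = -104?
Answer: I*√42 ≈ 6.4807*I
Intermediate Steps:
H(G) = 108 + G (H(G) = G + 108 = 108 + G)
N = -104
√(N + H(-46)) = √(-104 + (108 - 46)) = √(-104 + 62) = √(-42) = I*√42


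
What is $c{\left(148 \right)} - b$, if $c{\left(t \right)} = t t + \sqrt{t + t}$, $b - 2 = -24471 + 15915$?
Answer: $30458 + 2 \sqrt{74} \approx 30475.0$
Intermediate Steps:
$b = -8554$ ($b = 2 + \left(-24471 + 15915\right) = 2 - 8556 = -8554$)
$c{\left(t \right)} = t^{2} + \sqrt{2} \sqrt{t}$ ($c{\left(t \right)} = t^{2} + \sqrt{2 t} = t^{2} + \sqrt{2} \sqrt{t}$)
$c{\left(148 \right)} - b = \left(148^{2} + \sqrt{2} \sqrt{148}\right) - -8554 = \left(21904 + \sqrt{2} \cdot 2 \sqrt{37}\right) + 8554 = \left(21904 + 2 \sqrt{74}\right) + 8554 = 30458 + 2 \sqrt{74}$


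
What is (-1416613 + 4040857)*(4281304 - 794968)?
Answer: 9148996329984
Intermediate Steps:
(-1416613 + 4040857)*(4281304 - 794968) = 2624244*3486336 = 9148996329984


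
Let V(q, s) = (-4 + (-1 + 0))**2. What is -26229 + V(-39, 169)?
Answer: -26204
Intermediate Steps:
V(q, s) = 25 (V(q, s) = (-4 - 1)**2 = (-5)**2 = 25)
-26229 + V(-39, 169) = -26229 + 25 = -26204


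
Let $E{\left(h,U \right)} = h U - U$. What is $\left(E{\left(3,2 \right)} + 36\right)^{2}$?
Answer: $1600$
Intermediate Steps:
$E{\left(h,U \right)} = - U + U h$ ($E{\left(h,U \right)} = U h - U = - U + U h$)
$\left(E{\left(3,2 \right)} + 36\right)^{2} = \left(2 \left(-1 + 3\right) + 36\right)^{2} = \left(2 \cdot 2 + 36\right)^{2} = \left(4 + 36\right)^{2} = 40^{2} = 1600$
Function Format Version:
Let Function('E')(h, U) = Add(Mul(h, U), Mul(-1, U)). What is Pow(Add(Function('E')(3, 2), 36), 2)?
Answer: 1600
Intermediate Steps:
Function('E')(h, U) = Add(Mul(-1, U), Mul(U, h)) (Function('E')(h, U) = Add(Mul(U, h), Mul(-1, U)) = Add(Mul(-1, U), Mul(U, h)))
Pow(Add(Function('E')(3, 2), 36), 2) = Pow(Add(Mul(2, Add(-1, 3)), 36), 2) = Pow(Add(Mul(2, 2), 36), 2) = Pow(Add(4, 36), 2) = Pow(40, 2) = 1600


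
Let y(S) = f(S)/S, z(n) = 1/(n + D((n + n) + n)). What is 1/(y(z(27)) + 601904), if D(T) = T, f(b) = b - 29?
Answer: 1/598773 ≈ 1.6701e-6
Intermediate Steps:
f(b) = -29 + b
z(n) = 1/(4*n) (z(n) = 1/(n + ((n + n) + n)) = 1/(n + (2*n + n)) = 1/(n + 3*n) = 1/(4*n))
y(S) = (-29 + S)/S
1/(y(z(27)) + 601904) = 1/((-29 + (¼)/27)/(((¼)/27)) + 601904) = 1/((-29 + (¼)*(1/27))/(((¼)*(1/27))) + 601904) = 1/((-29 + 1/108)/(1/108) + 601904) = 1/(108*(-3131/108) + 601904) = 1/(-3131 + 601904) = 1/598773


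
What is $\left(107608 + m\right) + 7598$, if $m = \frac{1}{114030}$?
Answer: $\frac{13136940181}{114030} \approx 1.1521 \cdot 10^{5}$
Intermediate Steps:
$m = \frac{1}{114030} \approx 8.7696 \cdot 10^{-6}$
$\left(107608 + m\right) + 7598 = \left(107608 + \frac{1}{114030}\right) + 7598 = \frac{12270540241}{114030} + 7598 = \frac{13136940181}{114030}$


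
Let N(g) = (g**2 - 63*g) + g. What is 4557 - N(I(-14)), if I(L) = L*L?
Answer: -21707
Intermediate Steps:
I(L) = L**2
N(g) = g**2 - 62*g
4557 - N(I(-14)) = 4557 - (-14)**2*(-62 + (-14)**2) = 4557 - 196*(-62 + 196) = 4557 - 196*134 = 4557 - 1*26264 = 4557 - 26264 = -21707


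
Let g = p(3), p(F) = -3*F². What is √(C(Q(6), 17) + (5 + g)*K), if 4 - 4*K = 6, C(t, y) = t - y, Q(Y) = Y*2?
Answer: √6 ≈ 2.4495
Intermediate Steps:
Q(Y) = 2*Y
g = -27 (g = -3*3² = -3*9 = -27)
K = -½ (K = 1 - ¼*6 = 1 - 3/2 = -½ ≈ -0.50000)
√(C(Q(6), 17) + (5 + g)*K) = √((2*6 - 1*17) + (5 - 27)*(-½)) = √((12 - 17) - 22*(-½)) = √(-5 + 11) = √6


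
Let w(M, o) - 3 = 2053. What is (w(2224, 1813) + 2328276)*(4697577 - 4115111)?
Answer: 1357339158712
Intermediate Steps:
w(M, o) = 2056 (w(M, o) = 3 + 2053 = 2056)
(w(2224, 1813) + 2328276)*(4697577 - 4115111) = (2056 + 2328276)*(4697577 - 4115111) = 2330332*582466 = 1357339158712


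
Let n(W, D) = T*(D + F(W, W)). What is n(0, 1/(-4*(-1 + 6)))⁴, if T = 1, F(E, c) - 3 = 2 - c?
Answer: 96059601/160000 ≈ 600.37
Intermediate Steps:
F(E, c) = 5 - c (F(E, c) = 3 + (2 - c) = 5 - c)
n(W, D) = 5 + D - W (n(W, D) = 1*(D + (5 - W)) = 1*(5 + D - W) = 5 + D - W)
n(0, 1/(-4*(-1 + 6)))⁴ = (5 + 1/(-4*(-1 + 6)) - 1*0)⁴ = (5 + 1/(-4*5) + 0)⁴ = (5 + 1/(-20) + 0)⁴ = (5 - 1/20 + 0)⁴ = (99/20)⁴ = 96059601/160000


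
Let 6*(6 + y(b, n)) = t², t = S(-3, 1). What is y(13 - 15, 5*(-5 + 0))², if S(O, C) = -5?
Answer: 121/36 ≈ 3.3611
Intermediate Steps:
t = -5
y(b, n) = -11/6 (y(b, n) = -6 + (⅙)*(-5)² = -6 + (⅙)*25 = -6 + 25/6 = -11/6)
y(13 - 15, 5*(-5 + 0))² = (-11/6)² = 121/36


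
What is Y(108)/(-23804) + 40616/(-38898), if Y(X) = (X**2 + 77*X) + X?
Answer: -218525786/115740999 ≈ -1.8881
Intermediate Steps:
Y(X) = X**2 + 78*X
Y(108)/(-23804) + 40616/(-38898) = (108*(78 + 108))/(-23804) + 40616/(-38898) = (108*186)*(-1/23804) + 40616*(-1/38898) = 20088*(-1/23804) - 20308/19449 = -5022/5951 - 20308/19449 = -218525786/115740999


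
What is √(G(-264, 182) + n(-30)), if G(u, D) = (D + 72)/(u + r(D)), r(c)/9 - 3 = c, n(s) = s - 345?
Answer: I*√735694521/1401 ≈ 19.36*I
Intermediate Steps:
n(s) = -345 + s
r(c) = 27 + 9*c
G(u, D) = (72 + D)/(27 + u + 9*D) (G(u, D) = (D + 72)/(u + (27 + 9*D)) = (72 + D)/(27 + u + 9*D))
√(G(-264, 182) + n(-30)) = √((72 + 182)/(27 - 264 + 9*182) + (-345 - 30)) = √(254/(27 - 264 + 1638) - 375) = √(254/1401 - 375) = √(-525121/1401) = I*√735694521/1401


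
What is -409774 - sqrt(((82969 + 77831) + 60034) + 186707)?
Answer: -409774 - sqrt(407541) ≈ -4.1041e+5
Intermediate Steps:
-409774 - sqrt(((82969 + 77831) + 60034) + 186707) = -409774 - sqrt((160800 + 60034) + 186707) = -409774 - sqrt(220834 + 186707) = -409774 - sqrt(407541)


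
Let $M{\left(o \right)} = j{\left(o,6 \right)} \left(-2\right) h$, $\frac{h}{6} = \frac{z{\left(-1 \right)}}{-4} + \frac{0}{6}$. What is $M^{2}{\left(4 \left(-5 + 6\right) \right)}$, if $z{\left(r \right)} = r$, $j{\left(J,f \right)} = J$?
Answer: $144$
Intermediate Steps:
$h = \frac{3}{2}$ ($h = 6 \left(- \frac{1}{-4} + \frac{0}{6}\right) = 6 \left(\left(-1\right) \left(- \frac{1}{4}\right) + 0 \cdot \frac{1}{6}\right) = 6 \left(\frac{1}{4} + 0\right) = 6 \cdot \frac{1}{4} = \frac{3}{2} \approx 1.5$)
$M{\left(o \right)} = - 3 o$ ($M{\left(o \right)} = o \left(-2\right) \frac{3}{2} = - 2 o \frac{3}{2} = - 3 o$)
$M^{2}{\left(4 \left(-5 + 6\right) \right)} = \left(- 3 \cdot 4 \left(-5 + 6\right)\right)^{2} = \left(- 3 \cdot 4 \cdot 1\right)^{2} = \left(\left(-3\right) 4\right)^{2} = \left(-12\right)^{2} = 144$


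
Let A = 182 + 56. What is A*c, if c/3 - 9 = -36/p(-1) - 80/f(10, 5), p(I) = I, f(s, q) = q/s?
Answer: -82110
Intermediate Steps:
A = 238
c = -345 (c = 27 + 3*(-36/(-1) - 80/(5/10)) = 27 + 3*(-36*(-1) - 80/(5*(⅒))) = 27 + 3*(36 - 80/½) = 27 + 3*(36 - 80*2) = 27 + 3*(36 - 160) = 27 + 3*(-124) = 27 - 372 = -345)
A*c = 238*(-345) = -82110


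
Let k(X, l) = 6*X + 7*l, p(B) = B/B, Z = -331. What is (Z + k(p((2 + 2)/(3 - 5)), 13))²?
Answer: 54756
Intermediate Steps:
p(B) = 1
(Z + k(p((2 + 2)/(3 - 5)), 13))² = (-331 + (6*1 + 7*13))² = (-331 + (6 + 91))² = (-331 + 97)² = (-234)² = 54756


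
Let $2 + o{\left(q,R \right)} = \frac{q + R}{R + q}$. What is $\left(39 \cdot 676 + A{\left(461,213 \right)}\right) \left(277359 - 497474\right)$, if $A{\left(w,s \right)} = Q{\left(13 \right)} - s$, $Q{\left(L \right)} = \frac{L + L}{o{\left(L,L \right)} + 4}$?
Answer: $- \frac{17274405085}{3} \approx -5.7581 \cdot 10^{9}$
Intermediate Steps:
$o{\left(q,R \right)} = -1$ ($o{\left(q,R \right)} = -2 + \frac{q + R}{R + q} = -2 + \frac{R + q}{R + q} = -2 + 1 = -1$)
$Q{\left(L \right)} = \frac{2 L}{3}$ ($Q{\left(L \right)} = \frac{L + L}{-1 + 4} = \frac{2 L}{3}$)
$A{\left(w,s \right)} = \frac{26}{3} - s$ ($A{\left(w,s \right)} = \frac{2}{3} \cdot 13 - s = \frac{26}{3} - s$)
$\left(39 \cdot 676 + A{\left(461,213 \right)}\right) \left(277359 - 497474\right) = \left(39 \cdot 676 + \left(\frac{26}{3} - 213\right)\right) \left(277359 - 497474\right) = \left(26364 + \left(\frac{26}{3} - 213\right)\right) \left(-220115\right) = \left(26364 - \frac{613}{3}\right) \left(-220115\right) = \frac{78479}{3} \left(-220115\right) = - \frac{17274405085}{3}$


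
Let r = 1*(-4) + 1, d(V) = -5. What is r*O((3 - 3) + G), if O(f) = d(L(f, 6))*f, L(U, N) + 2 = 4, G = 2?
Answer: 30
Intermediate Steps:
L(U, N) = 2 (L(U, N) = -2 + 4 = 2)
r = -3 (r = -4 + 1 = -3)
O(f) = -5*f
r*O((3 - 3) + G) = -(-15)*((3 - 3) + 2) = -(-15)*(0 + 2) = -(-15)*2 = -3*(-10) = 30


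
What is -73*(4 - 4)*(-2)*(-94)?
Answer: 0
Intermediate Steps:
-73*(4 - 4)*(-2)*(-94) = -0*(-2)*(-94) = -73*0*(-94) = 0*(-94) = 0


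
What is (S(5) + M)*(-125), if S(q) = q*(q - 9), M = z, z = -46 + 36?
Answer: 3750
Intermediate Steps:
z = -10
M = -10
S(q) = q*(-9 + q)
(S(5) + M)*(-125) = (5*(-9 + 5) - 10)*(-125) = (5*(-4) - 10)*(-125) = (-20 - 10)*(-125) = -30*(-125) = 3750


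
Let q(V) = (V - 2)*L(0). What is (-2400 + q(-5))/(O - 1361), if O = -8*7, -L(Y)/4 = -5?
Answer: 2540/1417 ≈ 1.7925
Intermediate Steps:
L(Y) = 20 (L(Y) = -4*(-5) = 20)
O = -56
q(V) = -40 + 20*V (q(V) = (V - 2)*20 = (-2 + V)*20 = -40 + 20*V)
(-2400 + q(-5))/(O - 1361) = (-2400 + (-40 + 20*(-5)))/(-56 - 1361) = (-2400 + (-40 - 100))/(-1417) = (-2400 - 140)*(-1/1417) = -2540*(-1/1417) = 2540/1417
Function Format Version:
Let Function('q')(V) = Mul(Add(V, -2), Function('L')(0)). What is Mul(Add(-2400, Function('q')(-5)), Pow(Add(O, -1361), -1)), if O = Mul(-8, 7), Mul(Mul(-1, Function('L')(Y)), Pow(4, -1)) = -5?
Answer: Rational(2540, 1417) ≈ 1.7925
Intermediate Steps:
Function('L')(Y) = 20 (Function('L')(Y) = Mul(-4, -5) = 20)
O = -56
Function('q')(V) = Add(-40, Mul(20, V)) (Function('q')(V) = Mul(Add(V, -2), 20) = Mul(Add(-2, V), 20) = Add(-40, Mul(20, V)))
Mul(Add(-2400, Function('q')(-5)), Pow(Add(O, -1361), -1)) = Mul(Add(-2400, Add(-40, Mul(20, -5))), Pow(Add(-56, -1361), -1)) = Mul(Add(-2400, Add(-40, -100)), Pow(-1417, -1)) = Mul(Add(-2400, -140), Rational(-1, 1417)) = Mul(-2540, Rational(-1, 1417)) = Rational(2540, 1417)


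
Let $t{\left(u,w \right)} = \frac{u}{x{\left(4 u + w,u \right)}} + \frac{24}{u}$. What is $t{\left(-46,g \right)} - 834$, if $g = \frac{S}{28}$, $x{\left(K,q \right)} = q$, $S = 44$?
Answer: $- \frac{19171}{23} \approx -833.52$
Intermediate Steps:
$g = \frac{11}{7}$ ($g = \frac{44}{28} = 44 \cdot \frac{1}{28} = \frac{11}{7} \approx 1.5714$)
$t{\left(u,w \right)} = 1 + \frac{24}{u}$ ($t{\left(u,w \right)} = \frac{u}{u} + \frac{24}{u} = 1 + \frac{24}{u}$)
$t{\left(-46,g \right)} - 834 = \frac{24 - 46}{-46} - 834 = \left(- \frac{1}{46}\right) \left(-22\right) - 834 = \frac{11}{23} - 834 = - \frac{19171}{23}$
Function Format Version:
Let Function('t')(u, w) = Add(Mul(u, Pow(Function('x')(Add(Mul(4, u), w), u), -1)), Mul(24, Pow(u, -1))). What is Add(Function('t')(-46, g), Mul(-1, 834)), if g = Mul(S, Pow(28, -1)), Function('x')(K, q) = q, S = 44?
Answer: Rational(-19171, 23) ≈ -833.52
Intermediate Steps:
g = Rational(11, 7) (g = Mul(44, Pow(28, -1)) = Mul(44, Rational(1, 28)) = Rational(11, 7) ≈ 1.5714)
Function('t')(u, w) = Add(1, Mul(24, Pow(u, -1))) (Function('t')(u, w) = Add(Mul(u, Pow(u, -1)), Mul(24, Pow(u, -1))) = Add(1, Mul(24, Pow(u, -1))))
Add(Function('t')(-46, g), Mul(-1, 834)) = Add(Mul(Pow(-46, -1), Add(24, -46)), Mul(-1, 834)) = Add(Mul(Rational(-1, 46), -22), -834) = Add(Rational(11, 23), -834) = Rational(-19171, 23)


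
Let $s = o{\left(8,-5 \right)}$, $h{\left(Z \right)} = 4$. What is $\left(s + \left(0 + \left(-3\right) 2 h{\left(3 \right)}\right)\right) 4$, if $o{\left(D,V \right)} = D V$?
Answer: $-256$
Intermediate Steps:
$s = -40$ ($s = 8 \left(-5\right) = -40$)
$\left(s + \left(0 + \left(-3\right) 2 h{\left(3 \right)}\right)\right) 4 = \left(-40 + \left(0 + \left(-3\right) 2 \cdot 4\right)\right) 4 = \left(-40 + \left(0 - 24\right)\right) 4 = \left(-40 - 24\right) 4 = \left(-64\right) 4 = -256$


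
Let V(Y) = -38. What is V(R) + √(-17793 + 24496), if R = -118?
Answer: -38 + √6703 ≈ 43.872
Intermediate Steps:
V(R) + √(-17793 + 24496) = -38 + √(-17793 + 24496) = -38 + √6703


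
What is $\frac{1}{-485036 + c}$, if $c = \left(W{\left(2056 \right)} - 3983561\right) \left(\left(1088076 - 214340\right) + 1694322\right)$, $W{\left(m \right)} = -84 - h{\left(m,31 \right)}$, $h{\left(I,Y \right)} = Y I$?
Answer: $- \frac{1}{10393909641134} \approx -9.621 \cdot 10^{-14}$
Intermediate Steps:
$h{\left(I,Y \right)} = I Y$
$W{\left(m \right)} = -84 - 31 m$ ($W{\left(m \right)} = -84 - m 31 = -84 - 31 m$)
$c = -10393909156098$ ($c = \left(\left(-84 - 63736\right) - 3983561\right) \left(\left(1088076 - 214340\right) + 1694322\right) = \left(\left(-84 - 63736\right) - 3983561\right) \left(873736 + 1694322\right) = \left(-63820 - 3983561\right) 2568058 = \left(-4047381\right) 2568058 = -10393909156098$)
$\frac{1}{-485036 + c} = \frac{1}{-485036 - 10393909156098} = \frac{1}{-10393909641134} = - \frac{1}{10393909641134}$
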